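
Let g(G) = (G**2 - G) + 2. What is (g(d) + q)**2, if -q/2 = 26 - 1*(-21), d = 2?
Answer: 8100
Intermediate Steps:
g(G) = 2 + G**2 - G
q = -94 (q = -2*(26 - 1*(-21)) = -2*(26 + 21) = -2*47 = -94)
(g(d) + q)**2 = ((2 + 2**2 - 1*2) - 94)**2 = ((2 + 4 - 2) - 94)**2 = (4 - 94)**2 = (-90)**2 = 8100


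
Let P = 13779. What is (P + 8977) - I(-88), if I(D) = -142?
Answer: 22898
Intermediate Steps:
(P + 8977) - I(-88) = (13779 + 8977) - 1*(-142) = 22756 + 142 = 22898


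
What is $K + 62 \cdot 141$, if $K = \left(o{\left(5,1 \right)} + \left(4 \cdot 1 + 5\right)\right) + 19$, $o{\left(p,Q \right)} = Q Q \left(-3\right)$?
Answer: $8767$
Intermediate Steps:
$o{\left(p,Q \right)} = - 3 Q^{2}$ ($o{\left(p,Q \right)} = Q^{2} \left(-3\right) = - 3 Q^{2}$)
$K = 25$ ($K = \left(- 3 \cdot 1^{2} + \left(4 \cdot 1 + 5\right)\right) + 19 = \left(\left(-3\right) 1 + \left(4 + 5\right)\right) + 19 = \left(-3 + 9\right) + 19 = 6 + 19 = 25$)
$K + 62 \cdot 141 = 25 + 62 \cdot 141 = 25 + 8742 = 8767$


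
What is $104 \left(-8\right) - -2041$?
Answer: $1209$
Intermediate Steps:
$104 \left(-8\right) - -2041 = -832 + 2041 = 1209$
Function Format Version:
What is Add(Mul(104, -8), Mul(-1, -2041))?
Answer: 1209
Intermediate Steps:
Add(Mul(104, -8), Mul(-1, -2041)) = Add(-832, 2041) = 1209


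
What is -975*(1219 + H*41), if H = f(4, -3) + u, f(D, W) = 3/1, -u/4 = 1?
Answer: -1148550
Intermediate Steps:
u = -4 (u = -4*1 = -4)
f(D, W) = 3 (f(D, W) = 3*1 = 3)
H = -1 (H = 3 - 4 = -1)
-975*(1219 + H*41) = -975*(1219 - 1*41) = -975*(1219 - 41) = -975*1178 = -1148550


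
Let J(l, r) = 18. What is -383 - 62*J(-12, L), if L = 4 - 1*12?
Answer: -1499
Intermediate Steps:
L = -8 (L = 4 - 12 = -8)
-383 - 62*J(-12, L) = -383 - 62*18 = -383 - 1116 = -1499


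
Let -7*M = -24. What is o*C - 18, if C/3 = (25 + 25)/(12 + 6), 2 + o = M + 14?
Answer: 774/7 ≈ 110.57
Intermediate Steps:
M = 24/7 (M = -⅐*(-24) = 24/7 ≈ 3.4286)
o = 108/7 (o = -2 + (24/7 + 14) = -2 + 122/7 = 108/7 ≈ 15.429)
C = 25/3 (C = 3*((25 + 25)/(12 + 6)) = 3*(50/18) = 3*(50*(1/18)) = 3*(25/9) = 25/3 ≈ 8.3333)
o*C - 18 = (108/7)*(25/3) - 18 = 900/7 - 18 = 774/7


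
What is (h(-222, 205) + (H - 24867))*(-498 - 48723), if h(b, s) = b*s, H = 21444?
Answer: 2408531193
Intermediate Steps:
(h(-222, 205) + (H - 24867))*(-498 - 48723) = (-222*205 + (21444 - 24867))*(-498 - 48723) = (-45510 - 3423)*(-49221) = -48933*(-49221) = 2408531193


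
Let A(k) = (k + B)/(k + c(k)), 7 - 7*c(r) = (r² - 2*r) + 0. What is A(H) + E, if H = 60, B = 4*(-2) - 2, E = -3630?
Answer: -11082740/3053 ≈ -3630.1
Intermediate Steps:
c(r) = 1 - r²/7 + 2*r/7 (c(r) = 1 - ((r² - 2*r) + 0)/7 = 1 - (r² - 2*r)/7 = 1 + (-r²/7 + 2*r/7) = 1 - r²/7 + 2*r/7)
B = -10 (B = -8 - 2 = -10)
A(k) = (-10 + k)/(1 - k²/7 + 9*k/7) (A(k) = (k - 10)/(k + (1 - k²/7 + 2*k/7)) = (-10 + k)/(1 - k²/7 + 9*k/7))
A(H) + E = 7*(-10 + 60)/(7 - 1*60² + 9*60) - 3630 = 7*50/(7 - 1*3600 + 540) - 3630 = 7*50/(7 - 3600 + 540) - 3630 = 7*50/(-3053) - 3630 = 7*(-1/3053)*50 - 3630 = -350/3053 - 3630 = -11082740/3053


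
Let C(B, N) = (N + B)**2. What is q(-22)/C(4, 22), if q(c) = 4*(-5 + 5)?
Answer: 0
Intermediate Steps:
q(c) = 0 (q(c) = 4*0 = 0)
C(B, N) = (B + N)**2
q(-22)/C(4, 22) = 0/((4 + 22)**2) = 0/(26**2) = 0/676 = 0*(1/676) = 0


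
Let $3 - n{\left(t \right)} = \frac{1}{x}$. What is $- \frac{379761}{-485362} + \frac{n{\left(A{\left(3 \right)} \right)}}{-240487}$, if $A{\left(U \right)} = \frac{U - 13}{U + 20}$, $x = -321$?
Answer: $\frac{29315686448879}{37468163665374} \approx 0.78242$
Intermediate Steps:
$A{\left(U \right)} = \frac{-13 + U}{20 + U}$
$n{\left(t \right)} = \frac{964}{321}$ ($n{\left(t \right)} = 3 - \frac{1}{-321} = 3 - - \frac{1}{321} = 3 + \frac{1}{321} = \frac{964}{321}$)
$- \frac{379761}{-485362} + \frac{n{\left(A{\left(3 \right)} \right)}}{-240487} = - \frac{379761}{-485362} + \frac{964}{321 \left(-240487\right)} = \left(-379761\right) \left(- \frac{1}{485362}\right) + \frac{964}{321} \left(- \frac{1}{240487}\right) = \frac{379761}{485362} - \frac{964}{77196327} = \frac{29315686448879}{37468163665374}$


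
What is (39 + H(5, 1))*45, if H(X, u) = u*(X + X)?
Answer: 2205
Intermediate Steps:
H(X, u) = 2*X*u (H(X, u) = u*(2*X) = 2*X*u)
(39 + H(5, 1))*45 = (39 + 2*5*1)*45 = (39 + 10)*45 = 49*45 = 2205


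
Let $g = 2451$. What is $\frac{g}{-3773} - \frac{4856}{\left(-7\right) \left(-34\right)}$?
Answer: $- \frac{1350359}{64141} \approx -21.053$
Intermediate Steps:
$\frac{g}{-3773} - \frac{4856}{\left(-7\right) \left(-34\right)} = \frac{2451}{-3773} - \frac{4856}{\left(-7\right) \left(-34\right)} = 2451 \left(- \frac{1}{3773}\right) - \frac{4856}{238} = - \frac{2451}{3773} - \frac{2428}{119} = - \frac{1350359}{64141}$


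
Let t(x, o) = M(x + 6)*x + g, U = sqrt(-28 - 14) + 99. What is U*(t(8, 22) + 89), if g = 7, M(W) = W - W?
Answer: 9504 + 96*I*sqrt(42) ≈ 9504.0 + 622.15*I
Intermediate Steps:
M(W) = 0
U = 99 + I*sqrt(42) (U = sqrt(-42) + 99 = I*sqrt(42) + 99 = 99 + I*sqrt(42) ≈ 99.0 + 6.4807*I)
t(x, o) = 7 (t(x, o) = 0*x + 7 = 0 + 7 = 7)
U*(t(8, 22) + 89) = (99 + I*sqrt(42))*(7 + 89) = (99 + I*sqrt(42))*96 = 9504 + 96*I*sqrt(42)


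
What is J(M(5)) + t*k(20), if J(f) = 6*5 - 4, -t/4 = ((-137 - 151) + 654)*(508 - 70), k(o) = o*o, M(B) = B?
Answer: -256492774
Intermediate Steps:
k(o) = o²
t = -641232 (t = -4*((-137 - 151) + 654)*(508 - 70) = -4*(-288 + 654)*438 = -1464*438 = -4*160308 = -641232)
J(f) = 26 (J(f) = 30 - 4 = 26)
J(M(5)) + t*k(20) = 26 - 641232*20² = 26 - 641232*400 = 26 - 256492800 = -256492774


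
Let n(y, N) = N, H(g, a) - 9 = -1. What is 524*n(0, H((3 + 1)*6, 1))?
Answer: 4192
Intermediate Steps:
H(g, a) = 8 (H(g, a) = 9 - 1 = 8)
524*n(0, H((3 + 1)*6, 1)) = 524*8 = 4192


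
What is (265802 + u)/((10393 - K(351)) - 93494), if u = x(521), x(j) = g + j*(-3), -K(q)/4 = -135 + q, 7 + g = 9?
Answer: -264241/82237 ≈ -3.2132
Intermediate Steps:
g = 2 (g = -7 + 9 = 2)
K(q) = 540 - 4*q (K(q) = -4*(-135 + q) = 540 - 4*q)
x(j) = 2 - 3*j (x(j) = 2 + j*(-3) = 2 - 3*j)
u = -1561 (u = 2 - 3*521 = 2 - 1563 = -1561)
(265802 + u)/((10393 - K(351)) - 93494) = (265802 - 1561)/((10393 - (540 - 4*351)) - 93494) = 264241/((10393 - (540 - 1404)) - 93494) = 264241/((10393 - 1*(-864)) - 93494) = 264241/((10393 + 864) - 93494) = 264241/(11257 - 93494) = 264241/(-82237) = 264241*(-1/82237) = -264241/82237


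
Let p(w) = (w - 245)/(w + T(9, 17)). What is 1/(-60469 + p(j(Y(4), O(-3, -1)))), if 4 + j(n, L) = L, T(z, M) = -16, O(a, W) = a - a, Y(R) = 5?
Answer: -20/1209131 ≈ -1.6541e-5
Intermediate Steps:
O(a, W) = 0
j(n, L) = -4 + L
p(w) = (-245 + w)/(-16 + w) (p(w) = (w - 245)/(w - 16) = (-245 + w)/(-16 + w))
1/(-60469 + p(j(Y(4), O(-3, -1)))) = 1/(-60469 + (-245 + (-4 + 0))/(-16 + (-4 + 0))) = 1/(-60469 + (-245 - 4)/(-16 - 4)) = 1/(-60469 - 249/(-20)) = 1/(-60469 - 1/20*(-249)) = 1/(-60469 + 249/20) = 1/(-1209131/20) = -20/1209131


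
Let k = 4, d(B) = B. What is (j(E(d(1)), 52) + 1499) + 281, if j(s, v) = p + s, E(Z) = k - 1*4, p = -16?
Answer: 1764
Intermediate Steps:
E(Z) = 0 (E(Z) = 4 - 1*4 = 4 - 4 = 0)
j(s, v) = -16 + s
(j(E(d(1)), 52) + 1499) + 281 = ((-16 + 0) + 1499) + 281 = (-16 + 1499) + 281 = 1483 + 281 = 1764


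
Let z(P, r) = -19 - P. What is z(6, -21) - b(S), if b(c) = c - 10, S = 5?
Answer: -20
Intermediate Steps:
b(c) = -10 + c
z(6, -21) - b(S) = (-19 - 1*6) - (-10 + 5) = (-19 - 6) - 1*(-5) = -25 + 5 = -20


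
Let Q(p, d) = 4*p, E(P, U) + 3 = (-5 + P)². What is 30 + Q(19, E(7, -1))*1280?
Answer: 97310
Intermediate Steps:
E(P, U) = -3 + (-5 + P)²
30 + Q(19, E(7, -1))*1280 = 30 + (4*19)*1280 = 30 + 76*1280 = 30 + 97280 = 97310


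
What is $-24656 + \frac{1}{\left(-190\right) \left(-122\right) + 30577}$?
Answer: $- \frac{1325432591}{53757} \approx -24656.0$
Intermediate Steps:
$-24656 + \frac{1}{\left(-190\right) \left(-122\right) + 30577} = -24656 + \frac{1}{23180 + 30577} = -24656 + \frac{1}{53757} = - \frac{1325432591}{53757}$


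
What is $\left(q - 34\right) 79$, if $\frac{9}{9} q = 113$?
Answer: $6241$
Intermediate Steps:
$q = 113$
$\left(q - 34\right) 79 = \left(113 - 34\right) 79 = 79 \cdot 79 = 6241$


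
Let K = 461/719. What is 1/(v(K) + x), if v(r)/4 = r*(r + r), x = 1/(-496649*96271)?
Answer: 24717402466503719/81289955560290711 ≈ 0.30406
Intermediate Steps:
K = 461/719 (K = 461*(1/719) = 461/719 ≈ 0.64117)
x = -1/47812895879 (x = -1/496649*1/96271 = -1/47812895879 ≈ -2.0915e-11)
v(r) = 8*r² (v(r) = 4*(r*(r + r)) = 4*(r*(2*r)) = 4*(2*r²) = 8*r²)
1/(v(K) + x) = 1/(8*(461/719)² - 1/47812895879) = 1/(8*(212521/516961) - 1/47812895879) = 1/(1700168/516961 - 1/47812895879) = 1/(81289955560290711/24717402466503719) = 24717402466503719/81289955560290711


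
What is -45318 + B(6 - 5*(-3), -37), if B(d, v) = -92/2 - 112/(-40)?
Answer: -226806/5 ≈ -45361.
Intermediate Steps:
B(d, v) = -216/5 (B(d, v) = -92*1/2 - 112*(-1/40) = -46 + 14/5 = -216/5)
-45318 + B(6 - 5*(-3), -37) = -45318 - 216/5 = -226806/5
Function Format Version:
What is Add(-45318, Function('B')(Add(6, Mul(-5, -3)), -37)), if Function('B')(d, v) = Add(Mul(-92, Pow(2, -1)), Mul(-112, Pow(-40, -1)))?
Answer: Rational(-226806, 5) ≈ -45361.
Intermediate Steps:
Function('B')(d, v) = Rational(-216, 5) (Function('B')(d, v) = Add(Mul(-92, Rational(1, 2)), Mul(-112, Rational(-1, 40))) = Add(-46, Rational(14, 5)) = Rational(-216, 5))
Add(-45318, Function('B')(Add(6, Mul(-5, -3)), -37)) = Add(-45318, Rational(-216, 5)) = Rational(-226806, 5)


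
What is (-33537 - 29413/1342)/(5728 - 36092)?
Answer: 45036067/40748488 ≈ 1.1052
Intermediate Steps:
(-33537 - 29413/1342)/(5728 - 36092) = (-33537 - 29413*1/1342)/(-30364) = (-33537 - 29413/1342)*(-1/30364) = -45036067/1342*(-1/30364) = 45036067/40748488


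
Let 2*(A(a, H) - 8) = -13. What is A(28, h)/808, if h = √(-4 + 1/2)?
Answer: 3/1616 ≈ 0.0018564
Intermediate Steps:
h = I*√14/2 (h = √(-4 + ½) = √(-7/2) = I*√14/2 ≈ 1.8708*I)
A(a, H) = 3/2 (A(a, H) = 8 + (½)*(-13) = 8 - 13/2 = 3/2)
A(28, h)/808 = (3/2)/808 = (3/2)*(1/808) = 3/1616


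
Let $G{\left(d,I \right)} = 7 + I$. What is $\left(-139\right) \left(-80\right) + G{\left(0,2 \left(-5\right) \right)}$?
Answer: $11117$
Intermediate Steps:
$\left(-139\right) \left(-80\right) + G{\left(0,2 \left(-5\right) \right)} = \left(-139\right) \left(-80\right) + \left(7 + 2 \left(-5\right)\right) = 11120 + \left(7 - 10\right) = 11120 - 3 = 11117$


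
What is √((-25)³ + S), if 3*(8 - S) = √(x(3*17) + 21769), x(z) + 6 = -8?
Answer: √(-140553 - 3*√21755)/3 ≈ 125.16*I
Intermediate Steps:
x(z) = -14 (x(z) = -6 - 8 = -14)
S = 8 - √21755/3 (S = 8 - √(-14 + 21769)/3 = 8 - √21755/3 ≈ -41.165)
√((-25)³ + S) = √((-25)³ + (8 - √21755/3)) = √(-15625 + (8 - √21755/3)) = √(-15617 - √21755/3)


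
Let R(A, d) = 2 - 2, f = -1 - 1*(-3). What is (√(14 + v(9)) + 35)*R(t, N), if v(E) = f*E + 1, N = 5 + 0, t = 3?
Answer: 0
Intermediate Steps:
f = 2 (f = -1 + 3 = 2)
N = 5
R(A, d) = 0
v(E) = 1 + 2*E (v(E) = 2*E + 1 = 1 + 2*E)
(√(14 + v(9)) + 35)*R(t, N) = (√(14 + (1 + 2*9)) + 35)*0 = (√(14 + (1 + 18)) + 35)*0 = (√(14 + 19) + 35)*0 = (√33 + 35)*0 = (35 + √33)*0 = 0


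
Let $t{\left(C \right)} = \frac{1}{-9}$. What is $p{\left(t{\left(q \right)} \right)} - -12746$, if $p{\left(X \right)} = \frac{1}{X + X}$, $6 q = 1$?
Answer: $\frac{25483}{2} \approx 12742.0$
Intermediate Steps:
$q = \frac{1}{6}$ ($q = \frac{1}{6} \cdot 1 = \frac{1}{6} \approx 0.16667$)
$t{\left(C \right)} = - \frac{1}{9}$
$p{\left(X \right)} = \frac{1}{2 X}$
$p{\left(t{\left(q \right)} \right)} - -12746 = \frac{1}{2 \left(- \frac{1}{9}\right)} - -12746 = \frac{1}{2} \left(-9\right) + 12746 = - \frac{9}{2} + 12746 = \frac{25483}{2}$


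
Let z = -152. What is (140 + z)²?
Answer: 144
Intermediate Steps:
(140 + z)² = (140 - 152)² = (-12)² = 144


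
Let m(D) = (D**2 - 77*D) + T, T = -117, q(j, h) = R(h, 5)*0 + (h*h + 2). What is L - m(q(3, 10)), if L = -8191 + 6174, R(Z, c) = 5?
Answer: -4450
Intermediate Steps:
L = -2017
q(j, h) = 2 + h**2 (q(j, h) = 5*0 + (h*h + 2) = 0 + (h**2 + 2) = 0 + (2 + h**2) = 2 + h**2)
m(D) = -117 + D**2 - 77*D (m(D) = (D**2 - 77*D) - 117 = -117 + D**2 - 77*D)
L - m(q(3, 10)) = -2017 - (-117 + (2 + 10**2)**2 - 77*(2 + 10**2)) = -2017 - (-117 + (2 + 100)**2 - 77*(2 + 100)) = -2017 - (-117 + 102**2 - 77*102) = -2017 - (-117 + 10404 - 7854) = -2017 - 1*2433 = -2017 - 2433 = -4450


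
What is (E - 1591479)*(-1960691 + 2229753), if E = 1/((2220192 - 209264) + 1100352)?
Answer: -666135194969782189/1555640 ≈ -4.2821e+11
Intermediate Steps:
E = 1/3111280 (E = 1/(2010928 + 1100352) = 1/3111280 ≈ 3.2141e-7)
(E - 1591479)*(-1960691 + 2229753) = (1/3111280 - 1591479)*(-1960691 + 2229753) = -4951536783119/3111280*269062 = -666135194969782189/1555640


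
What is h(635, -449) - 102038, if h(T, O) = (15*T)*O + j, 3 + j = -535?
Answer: -4379301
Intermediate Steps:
j = -538 (j = -3 - 535 = -538)
h(T, O) = -538 + 15*O*T (h(T, O) = (15*T)*O - 538 = 15*O*T - 538 = -538 + 15*O*T)
h(635, -449) - 102038 = (-538 + 15*(-449)*635) - 102038 = (-538 - 4276725) - 102038 = -4277263 - 102038 = -4379301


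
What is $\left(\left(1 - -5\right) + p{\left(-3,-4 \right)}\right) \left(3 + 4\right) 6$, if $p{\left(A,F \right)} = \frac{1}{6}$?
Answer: $259$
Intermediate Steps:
$p{\left(A,F \right)} = \frac{1}{6}$
$\left(\left(1 - -5\right) + p{\left(-3,-4 \right)}\right) \left(3 + 4\right) 6 = \left(\left(1 - -5\right) + \frac{1}{6}\right) \left(3 + 4\right) 6 = \left(\left(1 + 5\right) + \frac{1}{6}\right) 7 \cdot 6 = \left(6 + \frac{1}{6}\right) 42 = \frac{37}{6} \cdot 42 = 259$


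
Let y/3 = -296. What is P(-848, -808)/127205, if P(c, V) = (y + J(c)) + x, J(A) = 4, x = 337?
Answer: -547/127205 ≈ -0.0043001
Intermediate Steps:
y = -888 (y = 3*(-296) = -888)
P(c, V) = -547 (P(c, V) = (-888 + 4) + 337 = -884 + 337 = -547)
P(-848, -808)/127205 = -547/127205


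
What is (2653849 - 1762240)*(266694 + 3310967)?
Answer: 3189874746549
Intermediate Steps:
(2653849 - 1762240)*(266694 + 3310967) = 891609*3577661 = 3189874746549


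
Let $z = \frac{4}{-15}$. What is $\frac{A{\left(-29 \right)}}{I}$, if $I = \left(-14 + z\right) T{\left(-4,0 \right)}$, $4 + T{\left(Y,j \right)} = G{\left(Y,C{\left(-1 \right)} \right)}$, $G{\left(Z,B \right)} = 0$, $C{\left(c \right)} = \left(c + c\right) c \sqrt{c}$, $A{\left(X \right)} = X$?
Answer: $- \frac{435}{856} \approx -0.50818$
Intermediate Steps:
$C{\left(c \right)} = 2 c^{\frac{5}{2}}$ ($C{\left(c \right)} = 2 c c \sqrt{c} = 2 c^{2} \sqrt{c} = 2 c^{\frac{5}{2}}$)
$z = - \frac{4}{15}$ ($z = 4 \left(- \frac{1}{15}\right) = - \frac{4}{15} \approx -0.26667$)
$T{\left(Y,j \right)} = -4$ ($T{\left(Y,j \right)} = -4 + 0 = -4$)
$I = \frac{856}{15}$ ($I = \left(-14 - \frac{4}{15}\right) \left(-4\right) = \left(- \frac{214}{15}\right) \left(-4\right) = \frac{856}{15} \approx 57.067$)
$\frac{A{\left(-29 \right)}}{I} = - \frac{29}{\frac{856}{15}} = \left(-29\right) \frac{15}{856} = - \frac{435}{856}$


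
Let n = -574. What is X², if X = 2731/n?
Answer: 7458361/329476 ≈ 22.637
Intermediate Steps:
X = -2731/574 (X = 2731/(-574) = 2731*(-1/574) = -2731/574 ≈ -4.7578)
X² = (-2731/574)² = 7458361/329476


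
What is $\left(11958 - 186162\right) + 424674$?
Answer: $250470$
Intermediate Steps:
$\left(11958 - 186162\right) + 424674 = -174204 + 424674 = 250470$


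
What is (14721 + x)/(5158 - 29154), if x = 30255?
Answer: -11244/5999 ≈ -1.8743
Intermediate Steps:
(14721 + x)/(5158 - 29154) = (14721 + 30255)/(5158 - 29154) = 44976/(-23996) = 44976*(-1/23996) = -11244/5999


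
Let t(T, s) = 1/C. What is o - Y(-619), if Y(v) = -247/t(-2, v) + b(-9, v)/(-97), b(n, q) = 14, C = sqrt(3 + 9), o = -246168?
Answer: -23878282/97 + 494*sqrt(3) ≈ -2.4531e+5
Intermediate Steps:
C = 2*sqrt(3) (C = sqrt(12) = 2*sqrt(3) ≈ 3.4641)
t(T, s) = sqrt(3)/6 (t(T, s) = 1/(2*sqrt(3)) = sqrt(3)/6)
Y(v) = -14/97 - 494*sqrt(3) (Y(v) = -247*2*sqrt(3) + 14/(-97) = -494*sqrt(3) + 14*(-1/97) = -494*sqrt(3) - 14/97 = -14/97 - 494*sqrt(3))
o - Y(-619) = -246168 - (-14/97 - 494*sqrt(3)) = -246168 + (14/97 + 494*sqrt(3)) = -23878282/97 + 494*sqrt(3)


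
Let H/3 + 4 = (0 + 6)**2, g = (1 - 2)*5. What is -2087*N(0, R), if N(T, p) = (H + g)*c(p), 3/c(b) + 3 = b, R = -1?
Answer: 569751/4 ≈ 1.4244e+5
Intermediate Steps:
g = -5 (g = -1*5 = -5)
c(b) = 3/(-3 + b)
H = 96 (H = -12 + 3*(0 + 6)**2 = -12 + 3*6**2 = -12 + 3*36 = -12 + 108 = 96)
N(T, p) = 273/(-3 + p) (N(T, p) = (96 - 5)*(3/(-3 + p)) = 91*(3/(-3 + p)) = 273/(-3 + p))
-2087*N(0, R) = -569751/(-3 - 1) = -569751/(-4) = -569751*(-1)/4 = -2087*(-273/4) = 569751/4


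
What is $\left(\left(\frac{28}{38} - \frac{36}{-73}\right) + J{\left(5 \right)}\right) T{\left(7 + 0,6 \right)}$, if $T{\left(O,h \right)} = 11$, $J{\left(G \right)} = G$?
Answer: $\frac{95051}{1387} \approx 68.53$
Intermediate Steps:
$\left(\left(\frac{28}{38} - \frac{36}{-73}\right) + J{\left(5 \right)}\right) T{\left(7 + 0,6 \right)} = \left(\left(\frac{28}{38} - \frac{36}{-73}\right) + 5\right) 11 = \left(\left(28 \cdot \frac{1}{38} - - \frac{36}{73}\right) + 5\right) 11 = \left(\left(\frac{14}{19} + \frac{36}{73}\right) + 5\right) 11 = \left(\frac{1706}{1387} + 5\right) 11 = \frac{8641}{1387} \cdot 11 = \frac{95051}{1387}$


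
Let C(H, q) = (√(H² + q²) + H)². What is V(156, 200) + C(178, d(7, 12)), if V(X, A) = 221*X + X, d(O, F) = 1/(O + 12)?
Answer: 35378001/361 + 1780*√457517/19 ≈ 1.6137e+5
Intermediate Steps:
d(O, F) = 1/(12 + O)
C(H, q) = (H + √(H² + q²))²
V(X, A) = 222*X
V(156, 200) + C(178, d(7, 12)) = 222*156 + (178 + √(178² + (1/(12 + 7))²))² = 34632 + (178 + √(31684 + (1/19)²))² = 34632 + (178 + √(31684 + 1/361))² = 34632 + (178 + √(11437925/361))² = 34632 + (178 + 5*√457517/19)²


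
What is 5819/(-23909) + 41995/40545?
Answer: 153625420/193878081 ≈ 0.79238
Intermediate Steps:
5819/(-23909) + 41995/40545 = 5819*(-1/23909) + 41995*(1/40545) = -5819/23909 + 8399/8109 = 153625420/193878081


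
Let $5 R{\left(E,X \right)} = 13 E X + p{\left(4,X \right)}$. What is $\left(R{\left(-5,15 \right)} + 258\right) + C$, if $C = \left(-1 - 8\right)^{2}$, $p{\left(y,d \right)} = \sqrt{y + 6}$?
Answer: $144 + \frac{\sqrt{10}}{5} \approx 144.63$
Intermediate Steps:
$p{\left(y,d \right)} = \sqrt{6 + y}$
$R{\left(E,X \right)} = \frac{\sqrt{10}}{5} + \frac{13 E X}{5}$ ($R{\left(E,X \right)} = \frac{13 E X + \sqrt{6 + 4}}{5} = \frac{13 E X + \sqrt{10}}{5} = \frac{\sqrt{10} + 13 E X}{5} = \frac{\sqrt{10}}{5} + \frac{13 E X}{5}$)
$C = 81$ ($C = \left(-9\right)^{2} = 81$)
$\left(R{\left(-5,15 \right)} + 258\right) + C = \left(\left(\frac{\sqrt{10}}{5} + \frac{13}{5} \left(-5\right) 15\right) + 258\right) + 81 = \left(\left(\frac{\sqrt{10}}{5} - 195\right) + 258\right) + 81 = \left(\left(-195 + \frac{\sqrt{10}}{5}\right) + 258\right) + 81 = \left(63 + \frac{\sqrt{10}}{5}\right) + 81 = 144 + \frac{\sqrt{10}}{5}$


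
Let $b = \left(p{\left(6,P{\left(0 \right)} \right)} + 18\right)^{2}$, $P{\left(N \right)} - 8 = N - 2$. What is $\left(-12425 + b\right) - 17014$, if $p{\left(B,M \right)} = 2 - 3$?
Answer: $-29150$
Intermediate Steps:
$P{\left(N \right)} = 6 + N$ ($P{\left(N \right)} = 8 + \left(N - 2\right) = 8 + \left(-2 + N\right) = 6 + N$)
$p{\left(B,M \right)} = -1$ ($p{\left(B,M \right)} = 2 - 3 = -1$)
$b = 289$ ($b = \left(-1 + 18\right)^{2} = 17^{2} = 289$)
$\left(-12425 + b\right) - 17014 = \left(-12425 + 289\right) - 17014 = -12136 - 17014 = -29150$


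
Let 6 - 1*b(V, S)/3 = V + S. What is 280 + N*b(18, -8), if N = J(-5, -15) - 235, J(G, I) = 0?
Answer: 3100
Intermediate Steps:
b(V, S) = 18 - 3*S - 3*V (b(V, S) = 18 - 3*(V + S) = 18 - 3*(S + V) = 18 + (-3*S - 3*V) = 18 - 3*S - 3*V)
N = -235 (N = 0 - 235 = -235)
280 + N*b(18, -8) = 280 - 235*(18 - 3*(-8) - 3*18) = 280 - 235*(18 + 24 - 54) = 280 - 235*(-12) = 280 + 2820 = 3100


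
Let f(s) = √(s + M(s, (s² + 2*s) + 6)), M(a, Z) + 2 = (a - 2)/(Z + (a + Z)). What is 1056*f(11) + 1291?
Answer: 1291 + 1056*√95790/103 ≈ 4464.1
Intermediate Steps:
M(a, Z) = -2 + (-2 + a)/(a + 2*Z) (M(a, Z) = -2 + (a - 2)/(Z + (a + Z)) = -2 + (-2 + a)/(Z + (Z + a)) = -2 + (-2 + a)/(a + 2*Z))
f(s) = √(s + (-26 - 9*s - 4*s²)/(12 + 2*s² + 5*s)) (f(s) = √(s + (-2 - s - 4*((s² + 2*s) + 6))/(s + 2*((s² + 2*s) + 6))) = √(s + (-2 - s - 4*(6 + s² + 2*s))/(s + 2*(6 + s² + 2*s))) = √(s + (-2 - s + (-24 - 8*s - 4*s²))/(s + (12 + 2*s² + 4*s))) = √(s + (-26 - 9*s - 4*s²)/(12 + 2*s² + 5*s)))
1056*f(11) + 1291 = 1056*√((-26 + 11² + 2*11³ + 3*11)/(12 + 2*11² + 5*11)) + 1291 = 1056*√((-26 + 121 + 2*1331 + 33)/(12 + 2*121 + 55)) + 1291 = 1056*√((-26 + 121 + 2662 + 33)/(12 + 242 + 55)) + 1291 = 1056*√(2790/309) + 1291 = 1056*√((1/309)*2790) + 1291 = 1056*√(930/103) + 1291 = 1056*(√95790/103) + 1291 = 1056*√95790/103 + 1291 = 1291 + 1056*√95790/103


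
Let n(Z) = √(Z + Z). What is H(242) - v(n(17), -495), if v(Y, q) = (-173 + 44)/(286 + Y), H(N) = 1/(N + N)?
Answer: 2989743/6595468 - 43*√34/27254 ≈ 0.44410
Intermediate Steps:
H(N) = 1/(2*N)
n(Z) = √2*√Z (n(Z) = √(2*Z) = √2*√Z)
v(Y, q) = -129/(286 + Y)
H(242) - v(n(17), -495) = (½)/242 - (-129)/(286 + √2*√17) = (½)*(1/242) - (-129)/(286 + √34) = 1/484 + 129/(286 + √34)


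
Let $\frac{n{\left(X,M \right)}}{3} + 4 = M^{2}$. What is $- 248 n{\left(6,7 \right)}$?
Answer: $-33480$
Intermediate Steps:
$n{\left(X,M \right)} = -12 + 3 M^{2}$
$- 248 n{\left(6,7 \right)} = - 248 \left(-12 + 3 \cdot 7^{2}\right) = - 248 \left(-12 + 3 \cdot 49\right) = - 248 \left(-12 + 147\right) = \left(-248\right) 135 = -33480$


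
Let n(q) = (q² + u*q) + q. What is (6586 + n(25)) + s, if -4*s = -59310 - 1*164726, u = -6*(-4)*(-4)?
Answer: 60845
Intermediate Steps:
u = -96 (u = 24*(-4) = -96)
s = 56009 (s = -(-59310 - 1*164726)/4 = -(-59310 - 164726)/4 = -¼*(-224036) = 56009)
n(q) = q² - 95*q (n(q) = (q² - 96*q) + q = q² - 95*q)
(6586 + n(25)) + s = (6586 + 25*(-95 + 25)) + 56009 = (6586 + 25*(-70)) + 56009 = (6586 - 1750) + 56009 = 4836 + 56009 = 60845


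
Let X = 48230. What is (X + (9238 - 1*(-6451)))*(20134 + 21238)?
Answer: 2644456868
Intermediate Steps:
(X + (9238 - 1*(-6451)))*(20134 + 21238) = (48230 + (9238 - 1*(-6451)))*(20134 + 21238) = (48230 + (9238 + 6451))*41372 = (48230 + 15689)*41372 = 63919*41372 = 2644456868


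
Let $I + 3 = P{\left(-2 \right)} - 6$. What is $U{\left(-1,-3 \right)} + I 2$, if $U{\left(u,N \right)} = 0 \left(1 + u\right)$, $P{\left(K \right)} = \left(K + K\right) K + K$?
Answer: $-6$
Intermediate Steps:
$P{\left(K \right)} = K + 2 K^{2}$ ($P{\left(K \right)} = 2 K K + K = 2 K^{2} + K = K + 2 K^{2}$)
$U{\left(u,N \right)} = 0$
$I = -3$ ($I = -3 - \left(6 + 2 \left(1 + 2 \left(-2\right)\right)\right) = -3 - \left(6 + 2 \left(1 - 4\right)\right) = -3 - 0 = -3 + \left(6 - 6\right) = -3 + 0 = -3$)
$U{\left(-1,-3 \right)} + I 2 = 0 - 6 = -6$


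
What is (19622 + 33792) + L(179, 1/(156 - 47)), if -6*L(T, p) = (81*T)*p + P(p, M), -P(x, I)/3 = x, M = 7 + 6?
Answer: 5819710/109 ≈ 53392.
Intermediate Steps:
M = 13
P(x, I) = -3*x
L(T, p) = p/2 - 27*T*p/2 (L(T, p) = -((81*T)*p - 3*p)/6 = -(81*T*p - 3*p)/6 = -(-3*p + 81*T*p)/6 = p/2 - 27*T*p/2)
(19622 + 33792) + L(179, 1/(156 - 47)) = (19622 + 33792) + (1 - 27*179)/(2*(156 - 47)) = 53414 + (½)*(1 - 4833)/109 = 53414 + (½)*(1/109)*(-4832) = 53414 - 2416/109 = 5819710/109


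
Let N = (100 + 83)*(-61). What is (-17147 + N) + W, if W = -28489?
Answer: -56799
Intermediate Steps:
N = -11163 (N = 183*(-61) = -11163)
(-17147 + N) + W = (-17147 - 11163) - 28489 = -28310 - 28489 = -56799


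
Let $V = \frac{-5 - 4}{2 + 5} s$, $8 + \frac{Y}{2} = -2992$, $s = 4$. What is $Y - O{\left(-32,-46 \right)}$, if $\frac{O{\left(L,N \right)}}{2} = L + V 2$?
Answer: $- \frac{41408}{7} \approx -5915.4$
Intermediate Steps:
$Y = -6000$ ($Y = -16 + 2 \left(-2992\right) = -16 - 5984 = -6000$)
$V = - \frac{36}{7}$ ($V = \frac{-5 - 4}{2 + 5} \cdot 4 = - \frac{9}{7} \cdot 4 = \left(-9\right) \frac{1}{7} \cdot 4 = \left(- \frac{9}{7}\right) 4 = - \frac{36}{7} \approx -5.1429$)
$O{\left(L,N \right)} = - \frac{144}{7} + 2 L$ ($O{\left(L,N \right)} = 2 \left(L - \frac{72}{7}\right) = 2 \left(- \frac{72}{7} + L\right) = - \frac{144}{7} + 2 L$)
$Y - O{\left(-32,-46 \right)} = -6000 - \left(- \frac{144}{7} + 2 \left(-32\right)\right) = -6000 - \left(- \frac{144}{7} - 64\right) = -6000 - - \frac{592}{7} = -6000 + \frac{592}{7} = - \frac{41408}{7}$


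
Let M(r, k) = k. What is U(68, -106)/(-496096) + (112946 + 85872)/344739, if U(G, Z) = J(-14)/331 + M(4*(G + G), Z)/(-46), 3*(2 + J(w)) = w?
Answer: 750885622105367/1302002963280672 ≈ 0.57672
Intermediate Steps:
J(w) = -2 + w/3
U(G, Z) = -20/993 - Z/46 (U(G, Z) = (-2 + (⅓)*(-14))/331 + Z/(-46) = (-2 - 14/3)*(1/331) + Z*(-1/46) = -20/3*1/331 - Z/46 = -20/993 - Z/46)
U(68, -106)/(-496096) + (112946 + 85872)/344739 = (-20/993 - 1/46*(-106))/(-496096) + (112946 + 85872)/344739 = (-20/993 + 53/23)*(-1/496096) + 198818*(1/344739) = (52169/22839)*(-1/496096) + 198818/344739 = -52169/11330336544 + 198818/344739 = 750885622105367/1302002963280672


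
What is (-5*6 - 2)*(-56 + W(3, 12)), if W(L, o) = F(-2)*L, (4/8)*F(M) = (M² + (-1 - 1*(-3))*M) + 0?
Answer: 1792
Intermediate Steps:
F(M) = 2*M² + 4*M (F(M) = 2*((M² + (-1 - 1*(-3))*M) + 0) = 2*((M² + (-1 + 3)*M) + 0) = 2*((M² + 2*M) + 0) = 2*(M² + 2*M) = 2*M² + 4*M)
W(L, o) = 0 (W(L, o) = (2*(-2)*(2 - 2))*L = (2*(-2)*0)*L = 0*L = 0)
(-5*6 - 2)*(-56 + W(3, 12)) = (-5*6 - 2)*(-56 + 0) = (-30 - 2)*(-56) = -32*(-56) = 1792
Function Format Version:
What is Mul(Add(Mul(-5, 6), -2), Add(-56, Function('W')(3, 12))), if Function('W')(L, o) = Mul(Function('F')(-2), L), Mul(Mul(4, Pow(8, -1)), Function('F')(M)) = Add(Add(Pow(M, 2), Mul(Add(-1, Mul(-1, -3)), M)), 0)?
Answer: 1792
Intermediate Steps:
Function('F')(M) = Add(Mul(2, Pow(M, 2)), Mul(4, M)) (Function('F')(M) = Mul(2, Add(Add(Pow(M, 2), Mul(Add(-1, Mul(-1, -3)), M)), 0)) = Mul(2, Add(Add(Pow(M, 2), Mul(Add(-1, 3), M)), 0)) = Mul(2, Add(Add(Pow(M, 2), Mul(2, M)), 0)) = Mul(2, Add(Pow(M, 2), Mul(2, M))) = Add(Mul(2, Pow(M, 2)), Mul(4, M)))
Function('W')(L, o) = 0 (Function('W')(L, o) = Mul(Mul(2, -2, Add(2, -2)), L) = Mul(Mul(2, -2, 0), L) = Mul(0, L) = 0)
Mul(Add(Mul(-5, 6), -2), Add(-56, Function('W')(3, 12))) = Mul(Add(Mul(-5, 6), -2), Add(-56, 0)) = Mul(Add(-30, -2), -56) = Mul(-32, -56) = 1792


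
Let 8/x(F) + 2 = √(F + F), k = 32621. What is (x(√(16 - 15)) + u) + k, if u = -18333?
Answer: 14280 - 4*√2 ≈ 14274.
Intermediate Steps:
x(F) = 8/(-2 + √2*√F) (x(F) = 8/(-2 + √(F + F)) = 8/(-2 + √(2*F)) = 8/(-2 + √2*√F))
(x(√(16 - 15)) + u) + k = (8/(-2 + √2*√(√(16 - 15))) - 18333) + 32621 = (8/(-2 + √2*√(√1)) - 18333) + 32621 = (8/(-2 + √2*√1) - 18333) + 32621 = (8/(-2 + √2*1) - 18333) + 32621 = (8/(-2 + √2) - 18333) + 32621 = (-18333 + 8/(-2 + √2)) + 32621 = 14288 + 8/(-2 + √2)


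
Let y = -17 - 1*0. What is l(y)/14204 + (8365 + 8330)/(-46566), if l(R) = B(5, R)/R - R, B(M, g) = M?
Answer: -111613431/312338858 ≈ -0.35735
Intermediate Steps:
y = -17 (y = -17 + 0 = -17)
l(R) = -R + 5/R (l(R) = 5/R - R = -R + 5/R)
l(y)/14204 + (8365 + 8330)/(-46566) = (-1*(-17) + 5/(-17))/14204 + (8365 + 8330)/(-46566) = (17 + 5*(-1/17))*(1/14204) + 16695*(-1/46566) = (17 - 5/17)*(1/14204) - 1855/5174 = (284/17)*(1/14204) - 1855/5174 = 71/60367 - 1855/5174 = -111613431/312338858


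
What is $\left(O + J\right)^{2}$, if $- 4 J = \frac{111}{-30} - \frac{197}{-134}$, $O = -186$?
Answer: $\frac{61748771049}{1795600} \approx 34389.0$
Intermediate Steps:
$J = \frac{747}{1340}$ ($J = - \frac{\frac{111}{-30} - \frac{197}{-134}}{4} = - \frac{111 \left(- \frac{1}{30}\right) - - \frac{197}{134}}{4} = - \frac{- \frac{37}{10} + \frac{197}{134}}{4} = \left(- \frac{1}{4}\right) \left(- \frac{747}{335}\right) = \frac{747}{1340} \approx 0.55746$)
$\left(O + J\right)^{2} = \left(-186 + \frac{747}{1340}\right)^{2} = \left(- \frac{248493}{1340}\right)^{2} = \frac{61748771049}{1795600}$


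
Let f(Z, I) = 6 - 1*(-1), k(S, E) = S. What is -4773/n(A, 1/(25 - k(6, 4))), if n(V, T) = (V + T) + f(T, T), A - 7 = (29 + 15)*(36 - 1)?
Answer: -90687/29527 ≈ -3.0713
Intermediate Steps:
f(Z, I) = 7 (f(Z, I) = 6 + 1 = 7)
A = 1547 (A = 7 + (29 + 15)*(36 - 1) = 7 + 44*35 = 7 + 1540 = 1547)
n(V, T) = 7 + T + V (n(V, T) = (V + T) + 7 = (T + V) + 7 = 7 + T + V)
-4773/n(A, 1/(25 - k(6, 4))) = -4773/(7 + 1/(25 - 1*6) + 1547) = -4773/(7 + 1/(25 - 6) + 1547) = -4773/(7 + 1/19 + 1547) = -4773/29527/19 = -4773*19/29527 = -90687/29527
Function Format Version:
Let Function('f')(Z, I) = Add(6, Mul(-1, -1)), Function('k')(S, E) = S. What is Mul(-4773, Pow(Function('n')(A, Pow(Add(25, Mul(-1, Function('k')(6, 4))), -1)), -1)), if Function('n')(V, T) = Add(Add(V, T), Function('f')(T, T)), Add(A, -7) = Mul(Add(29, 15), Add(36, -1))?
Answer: Rational(-90687, 29527) ≈ -3.0713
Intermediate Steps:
Function('f')(Z, I) = 7 (Function('f')(Z, I) = Add(6, 1) = 7)
A = 1547 (A = Add(7, Mul(Add(29, 15), Add(36, -1))) = Add(7, Mul(44, 35)) = Add(7, 1540) = 1547)
Function('n')(V, T) = Add(7, T, V) (Function('n')(V, T) = Add(Add(V, T), 7) = Add(Add(T, V), 7) = Add(7, T, V))
Mul(-4773, Pow(Function('n')(A, Pow(Add(25, Mul(-1, Function('k')(6, 4))), -1)), -1)) = Mul(-4773, Pow(Add(7, Pow(Add(25, Mul(-1, 6)), -1), 1547), -1)) = Mul(-4773, Pow(Add(7, Pow(Add(25, -6), -1), 1547), -1)) = Mul(-4773, Pow(Add(7, Pow(19, -1), 1547), -1)) = Mul(-4773, Pow(Add(7, Rational(1, 19), 1547), -1)) = Mul(-4773, Pow(Rational(29527, 19), -1)) = Mul(-4773, Rational(19, 29527)) = Rational(-90687, 29527)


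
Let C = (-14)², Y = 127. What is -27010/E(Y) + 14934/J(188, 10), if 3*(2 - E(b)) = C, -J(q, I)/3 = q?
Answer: 714391/1786 ≈ 400.00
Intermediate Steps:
J(q, I) = -3*q
C = 196
E(b) = -190/3 (E(b) = 2 - ⅓*196 = 2 - 196/3 = -190/3)
-27010/E(Y) + 14934/J(188, 10) = -27010/(-190/3) + 14934/((-3*188)) = -27010*(-3/190) + 14934/(-564) = 8103/19 + 14934*(-1/564) = 8103/19 - 2489/94 = 714391/1786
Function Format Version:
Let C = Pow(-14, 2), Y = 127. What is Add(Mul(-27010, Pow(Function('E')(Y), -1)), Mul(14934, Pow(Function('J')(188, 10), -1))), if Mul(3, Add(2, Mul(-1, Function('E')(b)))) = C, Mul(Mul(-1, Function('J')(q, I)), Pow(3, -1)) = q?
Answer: Rational(714391, 1786) ≈ 400.00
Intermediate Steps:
Function('J')(q, I) = Mul(-3, q)
C = 196
Function('E')(b) = Rational(-190, 3) (Function('E')(b) = Add(2, Mul(Rational(-1, 3), 196)) = Add(2, Rational(-196, 3)) = Rational(-190, 3))
Add(Mul(-27010, Pow(Function('E')(Y), -1)), Mul(14934, Pow(Function('J')(188, 10), -1))) = Add(Mul(-27010, Pow(Rational(-190, 3), -1)), Mul(14934, Pow(Mul(-3, 188), -1))) = Add(Mul(-27010, Rational(-3, 190)), Mul(14934, Pow(-564, -1))) = Add(Rational(8103, 19), Mul(14934, Rational(-1, 564))) = Add(Rational(8103, 19), Rational(-2489, 94)) = Rational(714391, 1786)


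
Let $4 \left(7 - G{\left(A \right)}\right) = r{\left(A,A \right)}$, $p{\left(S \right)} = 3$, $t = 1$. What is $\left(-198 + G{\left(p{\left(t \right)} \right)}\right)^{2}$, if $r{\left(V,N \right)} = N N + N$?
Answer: $37636$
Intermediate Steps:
$r{\left(V,N \right)} = N + N^{2}$ ($r{\left(V,N \right)} = N^{2} + N = N + N^{2}$)
$G{\left(A \right)} = 7 - \frac{A \left(1 + A\right)}{4}$
$\left(-198 + G{\left(p{\left(t \right)} \right)}\right)^{2} = \left(-198 + \left(7 - \frac{3 \left(1 + 3\right)}{4}\right)\right)^{2} = \left(-198 + \left(7 - \frac{3}{4} \cdot 4\right)\right)^{2} = \left(-198 + \left(7 - 3\right)\right)^{2} = \left(-198 + 4\right)^{2} = \left(-194\right)^{2} = 37636$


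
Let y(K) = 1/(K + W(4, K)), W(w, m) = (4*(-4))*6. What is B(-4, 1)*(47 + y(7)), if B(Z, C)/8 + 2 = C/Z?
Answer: -75276/89 ≈ -845.80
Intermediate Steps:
W(w, m) = -96 (W(w, m) = -16*6 = -96)
B(Z, C) = -16 + 8*C/Z (B(Z, C) = -16 + 8*(C/Z) = -16 + 8*C/Z)
y(K) = 1/(-96 + K) (y(K) = 1/(K - 96) = 1/(-96 + K))
B(-4, 1)*(47 + y(7)) = (-16 + 8*1/(-4))*(47 + 1/(-96 + 7)) = (-16 + 8*1*(-1/4))*(47 + 1/(-89)) = (-16 - 2)*(47 - 1/89) = -18*4182/89 = -75276/89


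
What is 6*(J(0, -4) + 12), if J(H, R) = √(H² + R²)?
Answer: 96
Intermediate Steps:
6*(J(0, -4) + 12) = 6*(√(0² + (-4)²) + 12) = 6*(√(0 + 16) + 12) = 6*(√16 + 12) = 6*(4 + 12) = 6*16 = 96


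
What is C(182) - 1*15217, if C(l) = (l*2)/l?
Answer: -15215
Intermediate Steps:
C(l) = 2 (C(l) = (2*l)/l = 2)
C(182) - 1*15217 = 2 - 1*15217 = 2 - 15217 = -15215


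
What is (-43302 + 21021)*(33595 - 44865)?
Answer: 251106870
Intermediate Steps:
(-43302 + 21021)*(33595 - 44865) = -22281*(-11270) = 251106870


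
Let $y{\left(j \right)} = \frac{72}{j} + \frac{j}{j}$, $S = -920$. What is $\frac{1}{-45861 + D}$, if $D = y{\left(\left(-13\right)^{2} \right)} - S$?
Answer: $- \frac{169}{7594788} \approx -2.2252 \cdot 10^{-5}$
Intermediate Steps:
$y{\left(j \right)} = 1 + \frac{72}{j}$ ($y{\left(j \right)} = \frac{72}{j} + 1 = 1 + \frac{72}{j}$)
$D = \frac{155721}{169}$ ($D = \frac{72 + \left(-13\right)^{2}}{\left(-13\right)^{2}} - -920 = \frac{72 + 169}{169} + 920 = \frac{1}{169} \cdot 241 + 920 = \frac{241}{169} + 920 = \frac{155721}{169} \approx 921.43$)
$\frac{1}{-45861 + D} = \frac{1}{-45861 + \frac{155721}{169}} = \frac{1}{- \frac{7594788}{169}} = - \frac{169}{7594788}$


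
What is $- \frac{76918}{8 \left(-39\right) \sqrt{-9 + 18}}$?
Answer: $\frac{38459}{468} \approx 82.177$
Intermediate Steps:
$- \frac{76918}{8 \left(-39\right) \sqrt{-9 + 18}} = - \frac{76918}{\left(-312\right) \sqrt{9}} = - \frac{76918}{\left(-312\right) 3} = - \frac{76918}{-936} = \left(-76918\right) \left(- \frac{1}{936}\right) = \frac{38459}{468}$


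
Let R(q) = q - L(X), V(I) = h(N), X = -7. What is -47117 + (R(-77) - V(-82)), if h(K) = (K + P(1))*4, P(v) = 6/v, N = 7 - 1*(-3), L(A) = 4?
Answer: -47262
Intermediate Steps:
N = 10 (N = 7 + 3 = 10)
h(K) = 24 + 4*K (h(K) = (K + 6/1)*4 = (K + 6*1)*4 = (K + 6)*4 = (6 + K)*4 = 24 + 4*K)
V(I) = 64 (V(I) = 24 + 4*10 = 24 + 40 = 64)
R(q) = -4 + q (R(q) = q - 1*4 = q - 4 = -4 + q)
-47117 + (R(-77) - V(-82)) = -47117 + ((-4 - 77) - 1*64) = -47117 + (-81 - 64) = -47117 - 145 = -47262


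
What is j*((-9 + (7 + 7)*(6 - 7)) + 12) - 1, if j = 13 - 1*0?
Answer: -144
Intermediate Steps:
j = 13 (j = 13 + 0 = 13)
j*((-9 + (7 + 7)*(6 - 7)) + 12) - 1 = 13*((-9 + (7 + 7)*(6 - 7)) + 12) - 1 = 13*((-9 + 14*(-1)) + 12) - 1 = 13*((-9 - 14) + 12) - 1 = 13*(-23 + 12) - 1 = 13*(-11) - 1 = -143 - 1 = -144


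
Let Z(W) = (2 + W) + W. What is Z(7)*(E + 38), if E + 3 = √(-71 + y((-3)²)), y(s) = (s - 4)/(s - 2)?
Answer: 560 + 32*I*√861/7 ≈ 560.0 + 134.14*I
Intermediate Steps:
y(s) = (-4 + s)/(-2 + s)
Z(W) = 2 + 2*W
E = -3 + 2*I*√861/7 (E = -3 + √(-71 + (-4 + (-3)²)/(-2 + (-3)²)) = -3 + √(-71 + (-4 + 9)/(-2 + 9)) = -3 + √(-71 + 5/7) = -3 + √(-492/7) = -3 + 2*I*√861/7 ≈ -3.0 + 8.3837*I)
Z(7)*(E + 38) = (2 + 2*7)*((-3 + 2*I*√861/7) + 38) = (2 + 14)*(35 + 2*I*√861/7) = 16*(35 + 2*I*√861/7) = 560 + 32*I*√861/7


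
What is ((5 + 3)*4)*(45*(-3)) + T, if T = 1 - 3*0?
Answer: -4319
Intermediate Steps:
T = 1 (T = 1 + 0 = 1)
((5 + 3)*4)*(45*(-3)) + T = ((5 + 3)*4)*(45*(-3)) + 1 = (8*4)*(-135) + 1 = 32*(-135) + 1 = -4320 + 1 = -4319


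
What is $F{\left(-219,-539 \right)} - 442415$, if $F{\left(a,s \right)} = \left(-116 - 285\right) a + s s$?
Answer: $-64075$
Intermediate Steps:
$F{\left(a,s \right)} = s^{2} - 401 a$ ($F{\left(a,s \right)} = - 401 a + s^{2} = s^{2} - 401 a$)
$F{\left(-219,-539 \right)} - 442415 = \left(\left(-539\right)^{2} - -87819\right) - 442415 = \left(290521 + 87819\right) - 442415 = 378340 - 442415 = -64075$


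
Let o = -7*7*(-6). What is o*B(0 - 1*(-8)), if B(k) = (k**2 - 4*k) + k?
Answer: 11760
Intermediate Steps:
B(k) = k**2 - 3*k
o = 294 (o = -49*(-6) = 294)
o*B(0 - 1*(-8)) = 294*((0 - 1*(-8))*(-3 + (0 - 1*(-8)))) = 294*((0 + 8)*(-3 + (0 + 8))) = 294*(8*(-3 + 8)) = 294*(8*5) = 294*40 = 11760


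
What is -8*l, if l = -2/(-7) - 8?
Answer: 432/7 ≈ 61.714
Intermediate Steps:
l = -54/7 (l = -2*(-⅐) - 8 = 2/7 - 8 = -54/7 ≈ -7.7143)
-8*l = -8*(-54/7) = 432/7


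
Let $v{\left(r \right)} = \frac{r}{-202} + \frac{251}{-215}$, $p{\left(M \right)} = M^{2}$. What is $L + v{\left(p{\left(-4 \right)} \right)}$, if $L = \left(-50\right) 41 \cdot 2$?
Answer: $- \frac{89058571}{21715} \approx -4101.3$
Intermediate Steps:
$v{\left(r \right)} = - \frac{251}{215} - \frac{r}{202}$ ($v{\left(r \right)} = r \left(- \frac{1}{202}\right) + 251 \left(- \frac{1}{215}\right) = - \frac{r}{202} - \frac{251}{215} = - \frac{251}{215} - \frac{r}{202}$)
$L = -4100$ ($L = \left(-2050\right) 2 = -4100$)
$L + v{\left(p{\left(-4 \right)} \right)} = -4100 - \left(\frac{251}{215} + \frac{\left(-4\right)^{2}}{202}\right) = -4100 - \frac{27071}{21715} = - \frac{89058571}{21715}$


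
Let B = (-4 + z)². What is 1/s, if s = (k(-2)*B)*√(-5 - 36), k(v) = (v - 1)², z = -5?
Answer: -I*√41/29889 ≈ -0.00021423*I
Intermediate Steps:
k(v) = (-1 + v)²
B = 81 (B = (-4 - 5)² = (-9)² = 81)
s = 729*I*√41 (s = ((-1 - 2)²*81)*√(-5 - 36) = ((-3)²*81)*√(-41) = (9*81)*(I*√41) = 729*(I*√41) = 729*I*√41 ≈ 4667.9*I)
1/s = 1/(729*I*√41) = -I*√41/29889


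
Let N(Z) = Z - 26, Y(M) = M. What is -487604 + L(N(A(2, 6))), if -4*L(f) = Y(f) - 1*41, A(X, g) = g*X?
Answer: -1950361/4 ≈ -4.8759e+5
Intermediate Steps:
A(X, g) = X*g
N(Z) = -26 + Z
L(f) = 41/4 - f/4 (L(f) = -(f - 1*41)/4 = -(f - 41)/4 = -(-41 + f)/4 = 41/4 - f/4)
-487604 + L(N(A(2, 6))) = -487604 + (41/4 - (-26 + 2*6)/4) = -487604 + (41/4 - (-26 + 12)/4) = -487604 + (41/4 - 1/4*(-14)) = -487604 + (41/4 + 7/2) = -487604 + 55/4 = -1950361/4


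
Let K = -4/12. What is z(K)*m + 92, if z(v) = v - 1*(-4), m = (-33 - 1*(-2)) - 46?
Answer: -571/3 ≈ -190.33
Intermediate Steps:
K = -⅓ (K = -4*1/12 = -⅓ ≈ -0.33333)
m = -77 (m = (-33 + 2) - 46 = -31 - 46 = -77)
z(v) = 4 + v (z(v) = v + 4 = 4 + v)
z(K)*m + 92 = (4 - ⅓)*(-77) + 92 = (11/3)*(-77) + 92 = -847/3 + 92 = -571/3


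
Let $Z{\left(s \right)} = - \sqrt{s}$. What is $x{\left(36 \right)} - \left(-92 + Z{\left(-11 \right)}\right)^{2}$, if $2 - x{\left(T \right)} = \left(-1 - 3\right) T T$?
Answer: $5186 - \left(92 + i \sqrt{11}\right)^{2} \approx -3267.0 - 610.26 i$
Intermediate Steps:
$x{\left(T \right)} = 2 + 4 T^{2}$ ($x{\left(T \right)} = 2 - \left(-1 - 3\right) T T = 2 - - 4 T T = 2 - - 4 T^{2} = 2 + 4 T^{2}$)
$x{\left(36 \right)} - \left(-92 + Z{\left(-11 \right)}\right)^{2} = \left(2 + 4 \cdot 36^{2}\right) - \left(-92 - \sqrt{-11}\right)^{2} = \left(2 + 4 \cdot 1296\right) - \left(-92 - i \sqrt{11}\right)^{2} = \left(2 + 5184\right) - \left(-92 - i \sqrt{11}\right)^{2} = 5186 - \left(-92 - i \sqrt{11}\right)^{2}$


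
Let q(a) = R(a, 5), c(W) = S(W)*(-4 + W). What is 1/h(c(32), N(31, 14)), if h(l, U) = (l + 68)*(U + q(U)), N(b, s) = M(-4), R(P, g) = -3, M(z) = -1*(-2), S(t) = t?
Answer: -1/964 ≈ -0.0010373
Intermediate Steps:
c(W) = W*(-4 + W)
M(z) = 2
q(a) = -3
N(b, s) = 2
h(l, U) = (-3 + U)*(68 + l) (h(l, U) = (l + 68)*(U - 3) = (68 + l)*(-3 + U) = (-3 + U)*(68 + l))
1/h(c(32), N(31, 14)) = 1/(-204 - 96*(-4 + 32) + 68*2 + 2*(32*(-4 + 32))) = 1/(-204 - 96*28 + 136 + 2*(32*28)) = 1/(-204 - 3*896 + 136 + 2*896) = 1/(-204 - 2688 + 136 + 1792) = 1/(-964) = -1/964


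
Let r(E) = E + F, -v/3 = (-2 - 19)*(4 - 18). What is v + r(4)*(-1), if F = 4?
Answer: -890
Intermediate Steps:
v = -882 (v = -3*(-2 - 19)*(4 - 18) = -(-63)*(-14) = -3*294 = -882)
r(E) = 4 + E (r(E) = E + 4 = 4 + E)
v + r(4)*(-1) = -882 + (4 + 4)*(-1) = -882 + 8*(-1) = -882 - 8 = -890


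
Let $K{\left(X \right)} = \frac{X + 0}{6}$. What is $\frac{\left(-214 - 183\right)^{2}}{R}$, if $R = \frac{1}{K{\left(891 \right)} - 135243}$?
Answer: $- \frac{42584218101}{2} \approx -2.1292 \cdot 10^{10}$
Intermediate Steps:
$K{\left(X \right)} = \frac{X}{6}$
$R = - \frac{2}{270189}$ ($R = \frac{1}{\frac{1}{6} \cdot 891 - 135243} = \frac{1}{\frac{297}{2} - 135243} = \frac{1}{- \frac{270189}{2}} = - \frac{2}{270189} \approx -7.4022 \cdot 10^{-6}$)
$\frac{\left(-214 - 183\right)^{2}}{R} = \frac{\left(-214 - 183\right)^{2}}{- \frac{2}{270189}} = \left(-397\right)^{2} \left(- \frac{270189}{2}\right) = 157609 \left(- \frac{270189}{2}\right) = - \frac{42584218101}{2}$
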